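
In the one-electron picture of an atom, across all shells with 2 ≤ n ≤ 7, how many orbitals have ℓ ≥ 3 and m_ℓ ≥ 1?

40

Count contributing orbitals for each principal shell:
n=4 → 3; n=5 → 7; n=6 → 12; n=7 → 18.
Total orbitals: 3 + 7 + 12 + 18 = 40.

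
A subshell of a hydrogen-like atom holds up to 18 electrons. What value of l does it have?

2(2l+1) = 18 ⇒ 2l+1 = 9 ⇒ l = 4.

l = 4 (g)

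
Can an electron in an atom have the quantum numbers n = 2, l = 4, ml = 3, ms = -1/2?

The orbital quantum number must satisfy 0 ≤ l ≤ n−1. With n = 2 the allowed l values are 0, 1, so l = 4 is out of range.

Invalid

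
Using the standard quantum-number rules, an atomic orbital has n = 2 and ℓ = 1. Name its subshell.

2p

ℓ = 1 corresponds to the letter 'p', so the subshell is 2p.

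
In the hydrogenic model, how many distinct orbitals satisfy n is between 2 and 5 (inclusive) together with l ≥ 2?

38

Treat each shell separately and count matching orbitals:
n=3 → 5; n=4 → 12; n=5 → 21.
Total orbitals: 5 + 12 + 21 = 38.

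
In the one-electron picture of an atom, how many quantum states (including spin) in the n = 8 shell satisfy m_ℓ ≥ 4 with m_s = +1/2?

Per ℓ-value: ℓ=4 → 1; ℓ=5 → 2; ℓ=6 → 3; ℓ=7 → 4.
Orbitals: 1 + 2 + 3 + 4 = 10. With m_s fixed to a single value there is one state per orbital, giving 10 states.

10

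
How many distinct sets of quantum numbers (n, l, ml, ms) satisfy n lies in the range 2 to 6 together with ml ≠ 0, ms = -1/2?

Work shell by shell — for each n, count the (l, ml) pairs that satisfy ml ≠ 0:
n=2 → 2; n=3 → 6; n=4 → 12; n=5 → 20; n=6 → 30.
Orbitals: 2 + 6 + 12 + 20 + 30 = 70. With ms fixed to -1/2 there is one state per orbital, so 70 states.

70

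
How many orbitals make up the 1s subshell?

A subshell has 2ℓ+1 orbitals; with ℓ = 0, that's 1.

1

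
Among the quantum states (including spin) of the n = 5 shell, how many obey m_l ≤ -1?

20

Go through l = 0, …, 4 (the values permitted for n = 5).
The (l, m_l) pairs meeting m_l ≤ -1 give: l=1 → 1; l=2 → 2; l=3 → 3; l=4 → 4.
Orbitals: 1 + 2 + 3 + 4 = 10. Each orbital carries two spin states, so 10 × 2 = 20 states.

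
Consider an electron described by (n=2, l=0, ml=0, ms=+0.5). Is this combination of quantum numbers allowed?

Valid

n = 2 is a positive integer. l = 0 satisfies 0 ≤ l ≤ n−1 = 1. ml = 0 lies in the range −l … +l (here 0). ms = +1/2 is one of ±1/2.
All four constraints are satisfied.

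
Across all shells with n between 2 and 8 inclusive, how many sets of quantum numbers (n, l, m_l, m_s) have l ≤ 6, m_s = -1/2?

188

For each n in the range, tally the orbitals obeying l ≤ 6:
n=2 → 4; n=3 → 9; n=4 → 16; n=5 → 25; n=6 → 36; n=7 → 49; n=8 → 49.
Orbitals: 4 + 9 + 16 + 25 + 36 + 49 + 49 = 188. With m_s fixed to -1/2 there is one state per orbital, so 188 states.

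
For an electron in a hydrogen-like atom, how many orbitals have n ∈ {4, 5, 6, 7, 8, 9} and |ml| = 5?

Go shell by shell, enumerating (l, ml) with |ml| = 5:
n=6 → 2; n=7 → 4; n=8 → 6; n=9 → 8.
Total orbitals: 2 + 4 + 6 + 8 = 20.

20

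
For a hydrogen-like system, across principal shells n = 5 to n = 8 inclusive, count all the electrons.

Shell n has n² orbitals: 5²=25 + 6²=36 + 7²=49 + 8²=64 = 174 orbitals.
Two spin states per orbital: 2 × 174 = 348 electrons.

348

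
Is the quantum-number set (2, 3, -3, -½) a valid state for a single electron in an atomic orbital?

Invalid

The orbital quantum number must satisfy 0 ≤ ℓ ≤ n−1. With n = 2 the allowed ℓ values are 0, 1, so ℓ = 3 is out of range.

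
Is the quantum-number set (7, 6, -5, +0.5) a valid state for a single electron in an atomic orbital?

n = 7 is a positive integer. l = 6 satisfies 0 ≤ l ≤ n−1 = 6. m_l = -5 lies in the range −l … +l (here −6 … 6). m_s = +1/2 is one of ±1/2.
All four constraints are satisfied.

Yes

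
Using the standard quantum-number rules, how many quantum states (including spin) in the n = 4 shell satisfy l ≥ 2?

For n = 4, l ranges over 0 … 3.
The (l, ml) pairs meeting l ≥ 2 give: l=2 → 5; l=3 → 7.
Orbitals: 5 + 7 = 12. Each orbital carries two spin states, so 12 × 2 = 24 states.

24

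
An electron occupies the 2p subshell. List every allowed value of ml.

-1, 0, 1

The 2p subshell has l = 1, and ml takes every integer from −l to +l. With l = 1 that gives the 3 values -1, 0, 1.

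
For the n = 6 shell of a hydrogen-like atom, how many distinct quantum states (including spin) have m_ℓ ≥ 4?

6

For n = 6, ℓ ranges over 0 … 5.
Contributions: ℓ=4 → 1; ℓ=5 → 2.
Orbitals: 1 + 2 = 3. Each orbital carries two spin states, so 3 × 2 = 6 states.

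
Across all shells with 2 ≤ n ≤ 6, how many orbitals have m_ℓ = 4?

Work shell by shell — for each n, count the (ℓ, m_ℓ) pairs that satisfy m_ℓ = 4:
n=5 → 1; n=6 → 2.
Total orbitals: 1 + 2 = 3.

3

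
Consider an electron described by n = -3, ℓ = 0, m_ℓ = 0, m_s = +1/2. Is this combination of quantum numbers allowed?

The principal quantum number must be a positive integer (n ≥ 1), but here n = -3.

Not allowed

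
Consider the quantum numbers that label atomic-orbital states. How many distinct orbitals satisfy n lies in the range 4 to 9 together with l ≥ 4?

175

Go shell by shell, enumerating (l, ml) with l ≥ 4:
n=5 → 9; n=6 → 20; n=7 → 33; n=8 → 48; n=9 → 65.
Total orbitals: 9 + 20 + 33 + 48 + 65 = 175.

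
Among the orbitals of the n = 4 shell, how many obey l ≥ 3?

7

For n = 4, l ranges over 0 … 3.
Per l-value: l=3 → 7.
Total orbitals: 7.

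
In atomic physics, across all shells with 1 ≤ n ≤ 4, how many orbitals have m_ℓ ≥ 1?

10

Treat each shell separately and count matching orbitals:
n=2 → 1; n=3 → 3; n=4 → 6.
Total orbitals: 1 + 3 + 6 = 10.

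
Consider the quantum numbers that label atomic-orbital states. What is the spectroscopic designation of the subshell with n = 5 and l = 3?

5f

l = 3 corresponds to the letter 'f', so the subshell is 5f.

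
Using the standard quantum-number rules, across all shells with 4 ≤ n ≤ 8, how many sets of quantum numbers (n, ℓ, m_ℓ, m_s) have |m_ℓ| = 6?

Per-shell orbital counts meeting the constraint:
n=7 → 2; n=8 → 4.
Orbitals: 2 + 4 = 6. Including both spin states (m_s = ±1/2) gives 2 × 6 = 12 states.

12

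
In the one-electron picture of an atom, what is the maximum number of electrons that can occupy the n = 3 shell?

18

A shell holds 2n² electrons: 2 × 3² = 2 × 9 = 18.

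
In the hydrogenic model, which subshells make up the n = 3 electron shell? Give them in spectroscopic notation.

3s, 3p, 3d

For n = 3, l runs from 0 to 2. In spectroscopic notation l = 0,1,2,… ↔ s,p,d,f,g,h,i, so the subshells are 3s, 3p, 3d.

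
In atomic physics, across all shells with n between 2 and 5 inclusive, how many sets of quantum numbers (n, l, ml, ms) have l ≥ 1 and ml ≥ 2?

Treat each shell separately and count matching orbitals:
n=3 → 1; n=4 → 3; n=5 → 6.
Orbitals: 1 + 3 + 6 = 10. Including both spin states (ms = ±1/2) gives 2 × 10 = 20 states.

20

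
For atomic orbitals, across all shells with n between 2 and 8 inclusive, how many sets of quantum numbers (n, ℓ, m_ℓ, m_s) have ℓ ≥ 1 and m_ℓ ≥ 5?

Per-shell orbital counts meeting the constraint:
n=6 → 1; n=7 → 3; n=8 → 6.
Orbitals: 1 + 3 + 6 = 10. Including both spin states (m_s = ±1/2) gives 2 × 10 = 20 states.

20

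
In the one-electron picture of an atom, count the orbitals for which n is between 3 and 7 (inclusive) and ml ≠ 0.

Per-shell orbital counts meeting the constraint:
n=3 → 6; n=4 → 12; n=5 → 20; n=6 → 30; n=7 → 42.
Total orbitals: 6 + 12 + 20 + 30 + 42 = 110.

110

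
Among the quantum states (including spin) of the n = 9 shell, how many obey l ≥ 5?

Contributions: l=5 → 11; l=6 → 13; l=7 → 15; l=8 → 17.
Orbitals: 11 + 13 + 15 + 17 = 56. Each orbital carries two spin states, so 56 × 2 = 112 states.

112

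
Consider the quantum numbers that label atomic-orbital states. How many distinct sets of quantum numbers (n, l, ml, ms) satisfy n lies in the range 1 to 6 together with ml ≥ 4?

Per-shell orbital counts meeting the constraint:
n=5 → 1; n=6 → 3.
Orbitals: 1 + 3 = 4. Including both spin states (ms = ±1/2) gives 2 × 4 = 8 states.

8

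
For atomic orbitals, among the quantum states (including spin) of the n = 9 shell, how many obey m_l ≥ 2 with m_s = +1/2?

28

Per l-value: l=2 → 1; l=3 → 2; l=4 → 3; l=5 → 4; l=6 → 5; l=7 → 6; l=8 → 7.
Orbitals: 1 + 2 + 3 + 4 + 5 + 6 + 7 = 28. With m_s fixed to a single value there is one state per orbital, giving 28 states.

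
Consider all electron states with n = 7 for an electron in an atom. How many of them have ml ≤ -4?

12

For n = 7, l ranges over 0 … 6.
The (l, ml) pairs meeting ml ≤ -4 give: l=4 → 1; l=5 → 2; l=6 → 3.
Orbitals: 1 + 2 + 3 = 6. Each orbital carries two spin states, so 6 × 2 = 12 states.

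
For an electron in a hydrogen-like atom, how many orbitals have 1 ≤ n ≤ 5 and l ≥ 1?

Per-shell orbital counts meeting the constraint:
n=2 → 3; n=3 → 8; n=4 → 15; n=5 → 24.
Total orbitals: 3 + 8 + 15 + 24 = 50.

50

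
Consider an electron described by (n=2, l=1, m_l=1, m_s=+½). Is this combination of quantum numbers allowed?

n = 2 is a positive integer. l = 1 satisfies 0 ≤ l ≤ n−1 = 1. m_l = 1 lies in the range −l … +l (here −1 … 1). m_s = +1/2 is one of ±1/2.
All four constraints are satisfied.

Yes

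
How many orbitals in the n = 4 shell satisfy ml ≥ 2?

Contributions: l=2 → 1; l=3 → 2.
Total orbitals: 1 + 2 = 3.

3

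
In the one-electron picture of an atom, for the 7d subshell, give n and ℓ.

The leading integer gives n = 7; the letter 'd' means ℓ = 2.

n = 7, ℓ = 2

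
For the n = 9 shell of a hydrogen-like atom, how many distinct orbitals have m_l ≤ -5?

The n = 9 shell has l = 0 through 8; check each.
The (l, m_l) pairs meeting m_l ≤ -5 give: l=5 → 1; l=6 → 2; l=7 → 3; l=8 → 4.
Total orbitals: 1 + 2 + 3 + 4 = 10.

10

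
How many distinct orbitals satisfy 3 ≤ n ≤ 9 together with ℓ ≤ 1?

For each n in the range, tally the orbitals obeying ℓ ≤ 1:
n=3 → 4; n=4 → 4; n=5 → 4; n=6 → 4; n=7 → 4; n=8 → 4; n=9 → 4.
Total orbitals: 4 + 4 + 4 + 4 + 4 + 4 + 4 = 28.

28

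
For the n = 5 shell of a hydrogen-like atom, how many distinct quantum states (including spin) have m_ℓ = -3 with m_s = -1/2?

The n = 5 shell has ℓ = 0 through 4; check each.
Contributions: ℓ=3 → 1; ℓ=4 → 1.
Orbitals: 1 + 1 = 2. With m_s fixed to a single value there is one state per orbital, giving 2 states.

2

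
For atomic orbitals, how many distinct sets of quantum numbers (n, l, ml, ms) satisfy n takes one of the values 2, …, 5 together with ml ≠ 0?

80

For each n in the range, tally the orbitals obeying ml ≠ 0:
n=2 → 2; n=3 → 6; n=4 → 12; n=5 → 20.
Orbitals: 2 + 6 + 12 + 20 = 40. Including both spin states (ms = ±1/2) gives 2 × 40 = 80 states.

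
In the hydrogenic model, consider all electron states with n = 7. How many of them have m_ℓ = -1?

12

Go through ℓ = 0, …, 6 (the values permitted for n = 7).
Orbitals with m_ℓ = -1, by ℓ: ℓ=1 → 1; ℓ=2 → 1; ℓ=3 → 1; ℓ=4 → 1; ℓ=5 → 1; ℓ=6 → 1.
Orbitals: 1 + 1 + 1 + 1 + 1 + 1 = 6. Each orbital carries two spin states, so 6 × 2 = 12 states.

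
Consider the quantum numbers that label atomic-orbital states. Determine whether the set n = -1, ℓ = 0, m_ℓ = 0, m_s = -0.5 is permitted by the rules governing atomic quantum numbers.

Invalid

The principal quantum number must be a positive integer (n ≥ 1), but here n = -1.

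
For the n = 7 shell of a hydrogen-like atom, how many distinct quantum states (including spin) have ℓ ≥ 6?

The (ℓ, m_ℓ) pairs meeting ℓ ≥ 6 give: ℓ=6 → 13.
Orbitals: 13. Each orbital carries two spin states, so 13 × 2 = 26 states.

26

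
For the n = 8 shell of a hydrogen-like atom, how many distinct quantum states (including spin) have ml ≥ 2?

Contributions: l=2 → 1; l=3 → 2; l=4 → 3; l=5 → 4; l=6 → 5; l=7 → 6.
Orbitals: 1 + 2 + 3 + 4 + 5 + 6 = 21. Each orbital carries two spin states, so 21 × 2 = 42 states.

42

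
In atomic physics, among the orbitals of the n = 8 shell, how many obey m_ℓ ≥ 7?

1

Per ℓ-value: ℓ=7 → 1.
Total orbitals: 1.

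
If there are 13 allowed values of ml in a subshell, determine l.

l = 6 (i)

ml ranges over 2l+1 integers, so 2l+1 = 13 ⇒ l = 6.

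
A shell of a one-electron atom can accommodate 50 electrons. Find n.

2n² = 50 ⇒ n² = 25 ⇒ n = 5.

n = 5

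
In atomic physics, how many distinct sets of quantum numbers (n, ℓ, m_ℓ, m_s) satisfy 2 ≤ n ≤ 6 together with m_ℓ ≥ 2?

40

Work shell by shell — for each n, count the (ℓ, m_ℓ) pairs that satisfy m_ℓ ≥ 2:
n=3 → 1; n=4 → 3; n=5 → 6; n=6 → 10.
Orbitals: 1 + 3 + 6 + 10 = 20. Including both spin states (m_s = ±1/2) gives 2 × 20 = 40 states.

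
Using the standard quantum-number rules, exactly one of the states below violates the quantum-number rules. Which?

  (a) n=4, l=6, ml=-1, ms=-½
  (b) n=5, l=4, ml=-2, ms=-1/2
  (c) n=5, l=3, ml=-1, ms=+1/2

(a)

(a) has l = 6 ≥ n = 4, violating 0 ≤ l ≤ n−1.
The remaining sets (b), (c) satisfy all four rules.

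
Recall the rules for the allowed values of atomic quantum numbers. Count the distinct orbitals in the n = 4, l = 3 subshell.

A subshell has 2l+1 orbitals; with l = 3, that's 7.

7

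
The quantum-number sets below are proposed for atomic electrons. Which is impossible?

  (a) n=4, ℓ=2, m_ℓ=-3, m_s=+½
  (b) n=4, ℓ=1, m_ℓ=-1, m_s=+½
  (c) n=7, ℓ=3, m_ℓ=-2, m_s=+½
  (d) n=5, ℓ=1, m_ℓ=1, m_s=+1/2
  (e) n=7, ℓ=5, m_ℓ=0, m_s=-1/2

(a)

(a) has |m_ℓ| = 3 > ℓ = 2, violating −ℓ ≤ m_ℓ ≤ ℓ.
The remaining sets (b), (c), (d), (e) satisfy all four rules.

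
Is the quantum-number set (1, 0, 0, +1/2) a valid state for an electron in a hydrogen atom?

n = 1 is a positive integer. ℓ = 0 satisfies 0 ≤ ℓ ≤ n−1 = 0. m_ℓ = 0 lies in the range −ℓ … +ℓ (here 0). m_s = +1/2 is one of ±1/2.
All four constraints are satisfied.

Allowed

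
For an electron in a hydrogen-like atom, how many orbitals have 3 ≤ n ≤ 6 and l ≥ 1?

82

Work shell by shell — for each n, count the (l, m_l) pairs that satisfy l ≥ 1:
n=3 → 8; n=4 → 15; n=5 → 24; n=6 → 35.
Total orbitals: 8 + 15 + 24 + 35 = 82.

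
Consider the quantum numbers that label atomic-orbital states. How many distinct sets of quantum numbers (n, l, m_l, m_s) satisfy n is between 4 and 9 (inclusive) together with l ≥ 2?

For each n in the range, tally the orbitals obeying l ≥ 2:
n=4 → 12; n=5 → 21; n=6 → 32; n=7 → 45; n=8 → 60; n=9 → 77.
Orbitals: 12 + 21 + 32 + 45 + 60 + 77 = 247. Including both spin states (m_s = ±1/2) gives 2 × 247 = 494 states.

494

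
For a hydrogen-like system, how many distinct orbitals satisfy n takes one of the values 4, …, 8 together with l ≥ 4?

Per-shell orbital counts meeting the constraint:
n=5 → 9; n=6 → 20; n=7 → 33; n=8 → 48.
Total orbitals: 9 + 20 + 33 + 48 = 110.

110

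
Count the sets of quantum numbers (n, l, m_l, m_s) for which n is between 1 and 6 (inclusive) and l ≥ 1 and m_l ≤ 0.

100

Per-shell orbital counts meeting the constraint:
n=2 → 2; n=3 → 5; n=4 → 9; n=5 → 14; n=6 → 20.
Orbitals: 2 + 5 + 9 + 14 + 20 = 50. Including both spin states (m_s = ±1/2) gives 2 × 50 = 100 states.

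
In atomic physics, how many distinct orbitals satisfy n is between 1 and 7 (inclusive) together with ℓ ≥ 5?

Work shell by shell — for each n, count the (ℓ, m_ℓ) pairs that satisfy ℓ ≥ 5:
n=6 → 11; n=7 → 24.
Total orbitals: 11 + 24 = 35.

35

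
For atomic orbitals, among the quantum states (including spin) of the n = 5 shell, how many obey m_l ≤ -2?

Go through l = 0, …, 4 (the values permitted for n = 5).
The (l, m_l) pairs meeting m_l ≤ -2 give: l=2 → 1; l=3 → 2; l=4 → 3.
Orbitals: 1 + 2 + 3 = 6. Each orbital carries two spin states, so 6 × 2 = 12 states.

12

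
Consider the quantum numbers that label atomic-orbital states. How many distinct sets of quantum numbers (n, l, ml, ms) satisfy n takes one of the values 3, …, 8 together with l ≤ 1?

Treat each shell separately and count matching orbitals:
n=3 → 4; n=4 → 4; n=5 → 4; n=6 → 4; n=7 → 4; n=8 → 4.
Orbitals: 4 + 4 + 4 + 4 + 4 + 4 = 24. Including both spin states (ms = ±1/2) gives 2 × 24 = 48 states.

48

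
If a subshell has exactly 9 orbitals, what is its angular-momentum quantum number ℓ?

2ℓ+1 = 9 gives ℓ = 4.

ℓ = 4 (g)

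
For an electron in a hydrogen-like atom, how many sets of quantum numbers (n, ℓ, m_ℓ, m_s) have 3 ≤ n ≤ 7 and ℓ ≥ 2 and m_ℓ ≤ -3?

For each n in the range, tally the orbitals obeying ℓ ≥ 2 and m_ℓ ≤ -3:
n=4 → 1; n=5 → 3; n=6 → 6; n=7 → 10.
Orbitals: 1 + 3 + 6 + 10 = 20. Including both spin states (m_s = ±1/2) gives 2 × 20 = 40 states.

40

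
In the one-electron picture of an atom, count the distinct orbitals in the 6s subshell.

1

A subshell has 2l+1 orbitals; with l = 0, that's 1.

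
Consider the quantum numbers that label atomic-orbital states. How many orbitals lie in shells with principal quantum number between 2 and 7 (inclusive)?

Shell n has n² orbitals: 2²=4 + 3²=9 + 4²=16 + 5²=25 + 6²=36 + 7²=49 = 139 orbitals.

139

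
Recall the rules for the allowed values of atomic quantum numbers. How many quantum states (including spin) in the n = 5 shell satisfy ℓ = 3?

14

Go through ℓ = 0, …, 4 (the values permitted for n = 5).
Contributions: ℓ=3 → 7.
Orbitals: 7. Each orbital carries two spin states, so 7 × 2 = 14 states.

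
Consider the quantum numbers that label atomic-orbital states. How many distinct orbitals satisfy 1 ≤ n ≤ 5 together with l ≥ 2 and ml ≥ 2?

10

Go shell by shell, enumerating (l, ml) with l ≥ 2 and ml ≥ 2:
n=3 → 1; n=4 → 3; n=5 → 6.
Total orbitals: 1 + 3 + 6 = 10.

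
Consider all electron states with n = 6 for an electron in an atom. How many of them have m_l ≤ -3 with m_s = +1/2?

Orbitals with m_l ≤ -3, by l: l=3 → 1; l=4 → 2; l=5 → 3.
Orbitals: 1 + 2 + 3 = 6. With m_s fixed to a single value there is one state per orbital, giving 6 states.

6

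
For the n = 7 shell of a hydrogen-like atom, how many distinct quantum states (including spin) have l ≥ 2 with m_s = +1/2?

45

The (l, m_l) pairs meeting l ≥ 2 give: l=2 → 5; l=3 → 7; l=4 → 9; l=5 → 11; l=6 → 13.
Orbitals: 5 + 7 + 9 + 11 + 13 = 45. With m_s fixed to a single value there is one state per orbital, giving 45 states.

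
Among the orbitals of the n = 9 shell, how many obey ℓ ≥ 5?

Orbitals with ℓ ≥ 5, by ℓ: ℓ=5 → 11; ℓ=6 → 13; ℓ=7 → 15; ℓ=8 → 17.
Total orbitals: 11 + 13 + 15 + 17 = 56.

56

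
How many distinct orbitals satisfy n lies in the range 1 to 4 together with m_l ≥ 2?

Work shell by shell — for each n, count the (l, m_l) pairs that satisfy m_l ≥ 2:
n=3 → 1; n=4 → 3.
Total orbitals: 1 + 3 = 4.

4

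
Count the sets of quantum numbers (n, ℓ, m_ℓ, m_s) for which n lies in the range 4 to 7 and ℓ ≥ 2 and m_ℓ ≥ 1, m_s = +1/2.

Count contributing orbitals for each principal shell:
n=4 → 5; n=5 → 9; n=6 → 14; n=7 → 20.
Orbitals: 5 + 9 + 14 + 20 = 48. With m_s fixed to +1/2 there is one state per orbital, so 48 states.

48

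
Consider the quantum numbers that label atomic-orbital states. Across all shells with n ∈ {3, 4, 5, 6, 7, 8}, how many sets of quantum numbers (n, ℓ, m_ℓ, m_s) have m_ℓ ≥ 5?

For each n in the range, tally the orbitals obeying m_ℓ ≥ 5:
n=6 → 1; n=7 → 3; n=8 → 6.
Orbitals: 1 + 3 + 6 = 10. Including both spin states (m_s = ±1/2) gives 2 × 10 = 20 states.

20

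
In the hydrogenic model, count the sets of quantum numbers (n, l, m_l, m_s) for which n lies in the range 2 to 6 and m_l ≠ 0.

140

Per-shell orbital counts meeting the constraint:
n=2 → 2; n=3 → 6; n=4 → 12; n=5 → 20; n=6 → 30.
Orbitals: 2 + 6 + 12 + 20 + 30 = 70. Including both spin states (m_s = ±1/2) gives 2 × 70 = 140 states.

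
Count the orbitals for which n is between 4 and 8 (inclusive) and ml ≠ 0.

Treat each shell separately and count matching orbitals:
n=4 → 12; n=5 → 20; n=6 → 30; n=7 → 42; n=8 → 56.
Total orbitals: 12 + 20 + 30 + 42 + 56 = 160.

160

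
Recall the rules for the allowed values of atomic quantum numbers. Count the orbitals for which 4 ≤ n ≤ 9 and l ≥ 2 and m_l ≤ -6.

For each n in the range, tally the orbitals obeying l ≥ 2 and m_l ≤ -6:
n=7 → 1; n=8 → 3; n=9 → 6.
Total orbitals: 1 + 3 + 6 = 10.

10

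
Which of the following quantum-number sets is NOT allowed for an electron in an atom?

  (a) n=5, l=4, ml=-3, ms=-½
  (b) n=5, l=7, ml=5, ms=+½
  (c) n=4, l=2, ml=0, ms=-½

(b)

(b) has l = 7 ≥ n = 5, violating 0 ≤ l ≤ n−1.
The remaining sets (a), (c) satisfy all four rules.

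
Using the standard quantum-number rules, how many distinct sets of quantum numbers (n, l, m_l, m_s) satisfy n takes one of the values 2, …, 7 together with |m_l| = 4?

Per-shell orbital counts meeting the constraint:
n=5 → 2; n=6 → 4; n=7 → 6.
Orbitals: 2 + 4 + 6 = 12. Including both spin states (m_s = ±1/2) gives 2 × 12 = 24 states.

24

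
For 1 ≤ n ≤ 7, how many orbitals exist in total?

140

Total orbitals = 1² + 2² + 3² + 4² + 5² + 6² + 7² = 140.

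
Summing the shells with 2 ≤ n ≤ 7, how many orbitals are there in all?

Shell n has n² orbitals: 2²=4 + 3²=9 + 4²=16 + 5²=25 + 6²=36 + 7²=49 = 139 orbitals.

139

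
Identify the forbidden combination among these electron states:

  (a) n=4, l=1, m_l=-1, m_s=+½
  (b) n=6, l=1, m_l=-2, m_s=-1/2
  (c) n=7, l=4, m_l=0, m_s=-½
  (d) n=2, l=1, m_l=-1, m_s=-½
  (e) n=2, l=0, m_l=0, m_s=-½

(b)

(b) has |m_l| = 2 > l = 1, violating −l ≤ m_l ≤ l.
The remaining sets (a), (c), (d), (e) satisfy all four rules.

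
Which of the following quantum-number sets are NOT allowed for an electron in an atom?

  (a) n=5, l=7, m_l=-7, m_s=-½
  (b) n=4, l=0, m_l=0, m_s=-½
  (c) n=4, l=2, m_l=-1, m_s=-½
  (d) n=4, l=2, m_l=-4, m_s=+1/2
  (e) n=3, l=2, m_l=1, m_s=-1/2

(a) has l = 7 ≥ n = 5, violating 0 ≤ l ≤ n−1.
(d) has |m_l| = 4 > l = 2, violating −l ≤ m_l ≤ l.
The remaining sets (b), (c), (e) satisfy all four rules.

(a) and (d)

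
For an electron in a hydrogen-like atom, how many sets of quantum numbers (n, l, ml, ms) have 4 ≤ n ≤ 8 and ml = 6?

6

For each n in the range, tally the orbitals obeying ml = 6:
n=7 → 1; n=8 → 2.
Orbitals: 1 + 2 = 3. Including both spin states (ms = ±1/2) gives 2 × 3 = 6 states.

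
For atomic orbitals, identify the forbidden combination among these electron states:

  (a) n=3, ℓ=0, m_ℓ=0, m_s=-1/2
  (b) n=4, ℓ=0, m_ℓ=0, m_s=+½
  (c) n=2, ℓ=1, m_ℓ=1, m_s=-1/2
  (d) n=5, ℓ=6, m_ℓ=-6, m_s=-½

(d)

(d) has ℓ = 6 ≥ n = 5, violating 0 ≤ ℓ ≤ n−1.
The remaining sets (a), (b), (c) satisfy all four rules.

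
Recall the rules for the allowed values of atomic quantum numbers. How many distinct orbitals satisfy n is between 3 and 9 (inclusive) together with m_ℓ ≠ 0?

238

Work shell by shell — for each n, count the (ℓ, m_ℓ) pairs that satisfy m_ℓ ≠ 0:
n=3 → 6; n=4 → 12; n=5 → 20; n=6 → 30; n=7 → 42; n=8 → 56; n=9 → 72.
Total orbitals: 6 + 12 + 20 + 30 + 42 + 56 + 72 = 238.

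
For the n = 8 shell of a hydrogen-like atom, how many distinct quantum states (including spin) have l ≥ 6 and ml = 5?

4

The n = 8 shell has l = 0 through 7; check each.
Per l-value: l=6 → 1; l=7 → 1.
Orbitals: 1 + 1 = 2. Each orbital carries two spin states, so 2 × 2 = 4 states.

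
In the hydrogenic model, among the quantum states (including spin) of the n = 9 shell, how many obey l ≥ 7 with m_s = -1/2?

The n = 9 shell has l = 0 through 8; check each.
Contributions: l=7 → 15; l=8 → 17.
Orbitals: 15 + 17 = 32. With m_s fixed to a single value there is one state per orbital, giving 32 states.

32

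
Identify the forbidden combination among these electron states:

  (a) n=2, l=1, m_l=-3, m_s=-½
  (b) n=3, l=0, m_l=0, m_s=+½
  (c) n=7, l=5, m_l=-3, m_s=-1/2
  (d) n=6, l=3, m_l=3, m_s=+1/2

(a) has |m_l| = 3 > l = 1, violating −l ≤ m_l ≤ l.
The remaining sets (b), (c), (d) satisfy all four rules.

(a)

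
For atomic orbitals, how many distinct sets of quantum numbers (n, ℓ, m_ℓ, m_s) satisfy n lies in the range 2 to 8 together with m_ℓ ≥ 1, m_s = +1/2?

84

Treat each shell separately and count matching orbitals:
n=2 → 1; n=3 → 3; n=4 → 6; n=5 → 10; n=6 → 15; n=7 → 21; n=8 → 28.
Orbitals: 1 + 3 + 6 + 10 + 15 + 21 + 28 = 84. With m_s fixed to +1/2 there is one state per orbital, so 84 states.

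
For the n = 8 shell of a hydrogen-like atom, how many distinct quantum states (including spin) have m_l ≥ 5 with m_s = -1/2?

6

Orbitals with m_l ≥ 5, by l: l=5 → 1; l=6 → 2; l=7 → 3.
Orbitals: 1 + 2 + 3 = 6. With m_s fixed to a single value there is one state per orbital, giving 6 states.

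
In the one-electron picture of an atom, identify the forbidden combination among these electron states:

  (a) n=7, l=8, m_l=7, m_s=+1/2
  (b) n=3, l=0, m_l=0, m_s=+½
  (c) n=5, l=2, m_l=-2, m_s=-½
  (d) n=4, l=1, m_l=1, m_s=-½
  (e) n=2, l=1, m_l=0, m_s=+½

(a) has l = 8 ≥ n = 7, violating 0 ≤ l ≤ n−1.
The remaining sets (b), (c), (d), (e) satisfy all four rules.

(a)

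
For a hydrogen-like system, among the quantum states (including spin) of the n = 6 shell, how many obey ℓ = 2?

With n = 6 the allowed ℓ are 0, 1, …, 5.
Per ℓ-value: ℓ=2 → 5.
Orbitals: 5. Each orbital carries two spin states, so 5 × 2 = 10 states.

10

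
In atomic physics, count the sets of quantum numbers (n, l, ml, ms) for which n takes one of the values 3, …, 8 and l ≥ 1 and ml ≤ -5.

20

Go shell by shell, enumerating (l, ml) with l ≥ 1 and ml ≤ -5:
n=6 → 1; n=7 → 3; n=8 → 6.
Orbitals: 1 + 3 + 6 = 10. Including both spin states (ms = ±1/2) gives 2 × 10 = 20 states.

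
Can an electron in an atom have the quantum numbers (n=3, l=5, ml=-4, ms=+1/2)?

The orbital quantum number must satisfy 0 ≤ l ≤ n−1. With n = 3 the allowed l values are 0, 1, 2, so l = 5 is out of range.

Not allowed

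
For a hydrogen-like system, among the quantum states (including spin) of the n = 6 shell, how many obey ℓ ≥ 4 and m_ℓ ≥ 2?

14

The n = 6 shell has ℓ = 0 through 5; check each.
Orbitals with ℓ ≥ 4 and m_ℓ ≥ 2, by ℓ: ℓ=4 → 3; ℓ=5 → 4.
Orbitals: 3 + 4 = 7. Each orbital carries two spin states, so 7 × 2 = 14 states.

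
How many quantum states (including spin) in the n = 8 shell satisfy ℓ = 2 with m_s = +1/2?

Per ℓ-value: ℓ=2 → 5.
Orbitals: 5. With m_s fixed to a single value there is one state per orbital, giving 5 states.

5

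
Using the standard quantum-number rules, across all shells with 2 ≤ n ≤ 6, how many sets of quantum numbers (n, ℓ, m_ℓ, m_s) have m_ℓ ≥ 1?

70

Go shell by shell, enumerating (ℓ, m_ℓ) with m_ℓ ≥ 1:
n=2 → 1; n=3 → 3; n=4 → 6; n=5 → 10; n=6 → 15.
Orbitals: 1 + 3 + 6 + 10 + 15 = 35. Including both spin states (m_s = ±1/2) gives 2 × 35 = 70 states.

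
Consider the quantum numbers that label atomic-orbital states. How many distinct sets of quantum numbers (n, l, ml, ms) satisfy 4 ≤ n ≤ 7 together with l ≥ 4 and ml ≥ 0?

Treat each shell separately and count matching orbitals:
n=5 → 5; n=6 → 11; n=7 → 18.
Orbitals: 5 + 11 + 18 = 34. Including both spin states (ms = ±1/2) gives 2 × 34 = 68 states.

68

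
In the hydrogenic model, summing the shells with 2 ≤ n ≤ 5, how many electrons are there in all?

Shell n has n² orbitals: 2²=4 + 3²=9 + 4²=16 + 5²=25 = 54 orbitals.
Two spin states per orbital: 2 × 54 = 108 electrons.

108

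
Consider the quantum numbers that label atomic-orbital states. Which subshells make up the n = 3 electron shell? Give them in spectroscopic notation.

3s, 3p, 3d

For n = 3, l runs from 0 to 2. In spectroscopic notation l = 0,1,2,… ↔ s,p,d,f,g,h,i, so the subshells are 3s, 3p, 3d.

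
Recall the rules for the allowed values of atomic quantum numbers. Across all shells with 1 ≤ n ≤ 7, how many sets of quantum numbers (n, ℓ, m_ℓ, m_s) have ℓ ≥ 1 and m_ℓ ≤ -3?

40

Work shell by shell — for each n, count the (ℓ, m_ℓ) pairs that satisfy ℓ ≥ 1 and m_ℓ ≤ -3:
n=4 → 1; n=5 → 3; n=6 → 6; n=7 → 10.
Orbitals: 1 + 3 + 6 + 10 = 20. Including both spin states (m_s = ±1/2) gives 2 × 20 = 40 states.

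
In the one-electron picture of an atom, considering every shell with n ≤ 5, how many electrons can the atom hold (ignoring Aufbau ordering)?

Total orbitals = 1² + 2² + 3² + 4² + 5² = 55. Doubling for spin gives 110 electrons.

110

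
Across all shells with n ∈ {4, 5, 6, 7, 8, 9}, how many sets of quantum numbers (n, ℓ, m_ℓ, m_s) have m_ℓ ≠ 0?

Per-shell orbital counts meeting the constraint:
n=4 → 12; n=5 → 20; n=6 → 30; n=7 → 42; n=8 → 56; n=9 → 72.
Orbitals: 12 + 20 + 30 + 42 + 56 + 72 = 232. Including both spin states (m_s = ±1/2) gives 2 × 232 = 464 states.

464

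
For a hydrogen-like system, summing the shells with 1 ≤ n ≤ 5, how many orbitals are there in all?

Shell n has n² orbitals: 1²=1 + 2²=4 + 3²=9 + 4²=16 + 5²=25 = 55 orbitals.

55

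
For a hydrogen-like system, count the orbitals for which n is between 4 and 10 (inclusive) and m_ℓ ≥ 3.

Treat each shell separately and count matching orbitals:
n=4 → 1; n=5 → 3; n=6 → 6; n=7 → 10; n=8 → 15; n=9 → 21; n=10 → 28.
Total orbitals: 1 + 3 + 6 + 10 + 15 + 21 + 28 = 84.

84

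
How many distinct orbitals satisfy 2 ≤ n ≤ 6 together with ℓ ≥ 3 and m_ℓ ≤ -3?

Treat each shell separately and count matching orbitals:
n=4 → 1; n=5 → 3; n=6 → 6.
Total orbitals: 1 + 3 + 6 = 10.

10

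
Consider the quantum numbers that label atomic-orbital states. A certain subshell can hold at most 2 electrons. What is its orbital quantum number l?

l = 0

2(2l+1) = 2 ⇒ 2l+1 = 1 ⇒ l = 0.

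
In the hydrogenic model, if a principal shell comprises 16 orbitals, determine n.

n² = 16 ⇒ n = 4.

n = 4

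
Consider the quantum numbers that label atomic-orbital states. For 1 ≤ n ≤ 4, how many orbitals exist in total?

Total orbitals = 1² + 2² + 3² + 4² = 30.

30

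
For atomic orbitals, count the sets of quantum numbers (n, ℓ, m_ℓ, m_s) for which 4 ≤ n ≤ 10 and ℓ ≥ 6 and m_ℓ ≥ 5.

60

Count contributing orbitals for each principal shell:
n=7 → 2; n=8 → 5; n=9 → 9; n=10 → 14.
Orbitals: 2 + 5 + 9 + 14 = 30. Including both spin states (m_s = ±1/2) gives 2 × 30 = 60 states.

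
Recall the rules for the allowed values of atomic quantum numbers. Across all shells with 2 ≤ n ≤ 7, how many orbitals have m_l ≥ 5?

Treat each shell separately and count matching orbitals:
n=6 → 1; n=7 → 3.
Total orbitals: 1 + 3 = 4.

4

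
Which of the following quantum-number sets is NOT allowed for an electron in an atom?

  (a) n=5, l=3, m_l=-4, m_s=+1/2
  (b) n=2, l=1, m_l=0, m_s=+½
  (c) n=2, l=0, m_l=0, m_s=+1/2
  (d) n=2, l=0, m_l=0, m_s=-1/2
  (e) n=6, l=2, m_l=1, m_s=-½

(a)

(a) has |m_l| = 4 > l = 3, violating −l ≤ m_l ≤ l.
The remaining sets (b), (c), (d), (e) satisfy all four rules.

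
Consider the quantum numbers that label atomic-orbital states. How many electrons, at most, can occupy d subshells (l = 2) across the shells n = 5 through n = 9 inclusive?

50

A d subshell (l = 2) exists for every n ≥ 3, so shells n = 5, 6, 7, 8, 9 each contribute one — 5 subshells.
Since each d subshell holds 2(2·2+1) = 10 electrons, the total is 5 × 10 = 50.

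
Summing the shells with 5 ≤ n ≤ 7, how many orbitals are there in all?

110

Shell n has n² orbitals: 5²=25 + 6²=36 + 7²=49 = 110 orbitals.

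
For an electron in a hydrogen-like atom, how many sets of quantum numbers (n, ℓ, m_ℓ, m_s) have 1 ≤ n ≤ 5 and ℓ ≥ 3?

46

Treat each shell separately and count matching orbitals:
n=4 → 7; n=5 → 16.
Orbitals: 7 + 16 = 23. Including both spin states (m_s = ±1/2) gives 2 × 23 = 46 states.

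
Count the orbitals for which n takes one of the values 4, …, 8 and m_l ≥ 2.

Treat each shell separately and count matching orbitals:
n=4 → 3; n=5 → 6; n=6 → 10; n=7 → 15; n=8 → 21.
Total orbitals: 3 + 6 + 10 + 15 + 21 = 55.

55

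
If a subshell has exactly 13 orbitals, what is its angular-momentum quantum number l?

l = 6 (i)

2l+1 = 13 gives l = 6.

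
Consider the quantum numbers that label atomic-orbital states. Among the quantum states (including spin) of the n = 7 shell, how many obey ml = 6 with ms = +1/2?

The n = 7 shell has l = 0 through 6; check each.
The (l, ml) pairs meeting ml = 6 give: l=6 → 1.
Orbitals: 1. With ms fixed to a single value there is one state per orbital, giving 1 state.

1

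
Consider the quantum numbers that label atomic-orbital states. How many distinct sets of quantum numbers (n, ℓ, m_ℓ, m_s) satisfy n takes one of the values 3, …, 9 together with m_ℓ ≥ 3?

112

Treat each shell separately and count matching orbitals:
n=4 → 1; n=5 → 3; n=6 → 6; n=7 → 10; n=8 → 15; n=9 → 21.
Orbitals: 1 + 3 + 6 + 10 + 15 + 21 = 56. Including both spin states (m_s = ±1/2) gives 2 × 56 = 112 states.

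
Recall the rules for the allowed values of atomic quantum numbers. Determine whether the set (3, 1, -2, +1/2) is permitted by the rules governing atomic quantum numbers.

The magnetic quantum number must satisfy −l ≤ m_l ≤ l. With l = 1, m_l can only be -1, 0, 1, so m_l = -2 is forbidden.

Invalid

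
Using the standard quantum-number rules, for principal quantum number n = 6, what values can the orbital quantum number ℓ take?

0, 1, 2, 3, 4, 5

ℓ is an integer with 0 ≤ ℓ ≤ n−1, so for n = 6: ℓ = 0, 1, 2, 3, 4, 5.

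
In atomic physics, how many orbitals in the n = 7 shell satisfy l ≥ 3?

Per l-value: l=3 → 7; l=4 → 9; l=5 → 11; l=6 → 13.
Total orbitals: 7 + 9 + 11 + 13 = 40.

40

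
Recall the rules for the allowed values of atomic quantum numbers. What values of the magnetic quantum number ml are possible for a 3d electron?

The 3d subshell has l = 2, and ml takes every integer from −l to +l. With l = 2 that gives the 5 values -2, -1, 0, 1, 2.

-2, -1, 0, 1, 2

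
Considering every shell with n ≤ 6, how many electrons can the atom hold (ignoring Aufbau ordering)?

Total orbitals = 1² + 2² + 3² + 4² + 5² + 6² = 91. Doubling for spin gives 182 electrons.

182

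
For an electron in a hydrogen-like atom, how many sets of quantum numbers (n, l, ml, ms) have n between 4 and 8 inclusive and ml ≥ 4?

For each n in the range, tally the orbitals obeying ml ≥ 4:
n=5 → 1; n=6 → 3; n=7 → 6; n=8 → 10.
Orbitals: 1 + 3 + 6 + 10 = 20. Including both spin states (ms = ±1/2) gives 2 × 20 = 40 states.

40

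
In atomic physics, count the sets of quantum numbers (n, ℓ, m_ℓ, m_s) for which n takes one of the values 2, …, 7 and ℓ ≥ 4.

124

Go shell by shell, enumerating (ℓ, m_ℓ) with ℓ ≥ 4:
n=5 → 9; n=6 → 20; n=7 → 33.
Orbitals: 9 + 20 + 33 = 62. Including both spin states (m_s = ±1/2) gives 2 × 62 = 124 states.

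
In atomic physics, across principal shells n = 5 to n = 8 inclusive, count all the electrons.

Shell n has n² orbitals: 5²=25 + 6²=36 + 7²=49 + 8²=64 = 174 orbitals.
Two spin states per orbital: 2 × 174 = 348 electrons.

348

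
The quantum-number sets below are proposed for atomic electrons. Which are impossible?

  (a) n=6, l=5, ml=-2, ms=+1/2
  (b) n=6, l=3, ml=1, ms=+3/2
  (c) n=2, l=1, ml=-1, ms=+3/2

(b) has ms = +3/2, but an electron's spin must be ±1/2.
(c) has ms = +3/2, but an electron's spin must be ±1/2.
The remaining set (a) satisfies all four rules.

(b) and (c)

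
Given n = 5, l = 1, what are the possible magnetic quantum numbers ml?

-1, 0, 1

ml takes every integer from −l to +l. With l = 1 that gives the 3 values -1, 0, 1.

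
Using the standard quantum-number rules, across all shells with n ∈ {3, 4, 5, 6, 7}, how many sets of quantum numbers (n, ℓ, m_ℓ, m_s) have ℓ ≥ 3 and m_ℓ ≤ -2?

60

Treat each shell separately and count matching orbitals:
n=4 → 2; n=5 → 5; n=6 → 9; n=7 → 14.
Orbitals: 2 + 5 + 9 + 14 = 30. Including both spin states (m_s = ±1/2) gives 2 × 30 = 60 states.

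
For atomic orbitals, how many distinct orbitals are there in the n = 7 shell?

49

The n = 7 shell contains n² = 7² = 49 orbitals.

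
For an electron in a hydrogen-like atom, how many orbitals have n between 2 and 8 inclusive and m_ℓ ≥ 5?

Count contributing orbitals for each principal shell:
n=6 → 1; n=7 → 3; n=8 → 6.
Total orbitals: 1 + 3 + 6 = 10.

10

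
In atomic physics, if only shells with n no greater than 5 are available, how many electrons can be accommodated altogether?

Total orbitals = 1² + 2² + 3² + 4² + 5² = 55. Doubling for spin gives 110 electrons.

110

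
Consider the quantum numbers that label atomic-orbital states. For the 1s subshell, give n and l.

The leading integer gives n = 1; the letter 's' means l = 0.

n = 1, l = 0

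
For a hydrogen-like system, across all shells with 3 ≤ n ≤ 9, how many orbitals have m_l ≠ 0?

Go shell by shell, enumerating (l, m_l) with m_l ≠ 0:
n=3 → 6; n=4 → 12; n=5 → 20; n=6 → 30; n=7 → 42; n=8 → 56; n=9 → 72.
Total orbitals: 6 + 12 + 20 + 30 + 42 + 56 + 72 = 238.

238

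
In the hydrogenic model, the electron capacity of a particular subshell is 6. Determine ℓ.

ℓ = 1 (p)

2(2ℓ+1) = 6 ⇒ 2ℓ+1 = 3 ⇒ ℓ = 1.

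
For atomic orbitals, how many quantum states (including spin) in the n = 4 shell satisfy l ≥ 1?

The n = 4 shell has l = 0 through 3; check each.
Per l-value: l=1 → 3; l=2 → 5; l=3 → 7.
Orbitals: 3 + 5 + 7 = 15. Each orbital carries two spin states, so 15 × 2 = 30 states.

30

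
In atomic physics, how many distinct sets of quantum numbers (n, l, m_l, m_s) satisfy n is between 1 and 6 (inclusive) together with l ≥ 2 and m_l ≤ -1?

60

Treat each shell separately and count matching orbitals:
n=3 → 2; n=4 → 5; n=5 → 9; n=6 → 14.
Orbitals: 2 + 5 + 9 + 14 = 30. Including both spin states (m_s = ±1/2) gives 2 × 30 = 60 states.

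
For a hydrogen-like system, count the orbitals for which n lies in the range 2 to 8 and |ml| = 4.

20

For each n in the range, tally the orbitals obeying |ml| = 4:
n=5 → 2; n=6 → 4; n=7 → 6; n=8 → 8.
Total orbitals: 2 + 4 + 6 + 8 = 20.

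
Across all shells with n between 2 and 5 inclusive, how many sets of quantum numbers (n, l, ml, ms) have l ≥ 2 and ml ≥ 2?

Work shell by shell — for each n, count the (l, ml) pairs that satisfy l ≥ 2 and ml ≥ 2:
n=3 → 1; n=4 → 3; n=5 → 6.
Orbitals: 1 + 3 + 6 = 10. Including both spin states (ms = ±1/2) gives 2 × 10 = 20 states.

20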